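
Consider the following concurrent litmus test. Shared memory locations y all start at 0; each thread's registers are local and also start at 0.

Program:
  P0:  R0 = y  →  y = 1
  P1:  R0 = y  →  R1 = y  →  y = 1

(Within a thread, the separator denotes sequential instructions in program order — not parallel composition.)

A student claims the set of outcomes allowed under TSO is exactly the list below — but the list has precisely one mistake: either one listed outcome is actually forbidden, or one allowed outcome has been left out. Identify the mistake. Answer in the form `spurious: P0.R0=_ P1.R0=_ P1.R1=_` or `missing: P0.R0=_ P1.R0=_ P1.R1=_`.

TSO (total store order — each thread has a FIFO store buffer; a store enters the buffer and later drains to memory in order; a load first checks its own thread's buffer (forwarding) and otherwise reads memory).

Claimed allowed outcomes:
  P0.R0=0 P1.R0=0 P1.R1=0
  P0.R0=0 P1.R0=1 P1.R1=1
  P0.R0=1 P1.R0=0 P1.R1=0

outcome vector order: (P0.R0,P1.R0,P1.R1)
under TSO → 000, 001, 011, 100
TSO∖claimed = {001}

missing: P0.R0=0 P1.R0=0 P1.R1=1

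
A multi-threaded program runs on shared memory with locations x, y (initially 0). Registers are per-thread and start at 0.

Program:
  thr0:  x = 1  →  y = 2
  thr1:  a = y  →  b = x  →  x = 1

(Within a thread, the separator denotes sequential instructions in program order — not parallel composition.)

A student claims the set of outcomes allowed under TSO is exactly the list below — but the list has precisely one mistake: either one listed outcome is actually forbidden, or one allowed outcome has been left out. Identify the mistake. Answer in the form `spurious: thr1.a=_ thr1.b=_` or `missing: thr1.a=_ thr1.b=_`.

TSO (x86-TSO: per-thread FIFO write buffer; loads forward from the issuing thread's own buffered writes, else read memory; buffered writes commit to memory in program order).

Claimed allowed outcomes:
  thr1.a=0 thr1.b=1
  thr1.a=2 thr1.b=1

outcome vector order: (thr1.a,thr1.b)
TSO: 3 outcomes — {0/0; 0/1; 2/1}
TSO∖claimed = {0/0}

missing: thr1.a=0 thr1.b=0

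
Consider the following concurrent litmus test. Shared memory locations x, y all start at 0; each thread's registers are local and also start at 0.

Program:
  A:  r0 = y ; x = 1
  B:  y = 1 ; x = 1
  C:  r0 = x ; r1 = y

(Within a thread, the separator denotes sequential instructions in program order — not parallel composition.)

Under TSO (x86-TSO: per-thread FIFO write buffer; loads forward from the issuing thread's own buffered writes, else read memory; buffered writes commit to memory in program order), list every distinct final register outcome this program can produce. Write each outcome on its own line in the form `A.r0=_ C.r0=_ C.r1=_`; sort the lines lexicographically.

A.r0=0 C.r0=0 C.r1=0
A.r0=0 C.r0=0 C.r1=1
A.r0=0 C.r0=1 C.r1=0
A.r0=0 C.r0=1 C.r1=1
A.r0=1 C.r0=0 C.r1=0
A.r0=1 C.r0=0 C.r1=1
A.r0=1 C.r0=1 C.r1=1

outcome vector order: (A.r0,C.r0,C.r1)
|TSO outcomes| = 7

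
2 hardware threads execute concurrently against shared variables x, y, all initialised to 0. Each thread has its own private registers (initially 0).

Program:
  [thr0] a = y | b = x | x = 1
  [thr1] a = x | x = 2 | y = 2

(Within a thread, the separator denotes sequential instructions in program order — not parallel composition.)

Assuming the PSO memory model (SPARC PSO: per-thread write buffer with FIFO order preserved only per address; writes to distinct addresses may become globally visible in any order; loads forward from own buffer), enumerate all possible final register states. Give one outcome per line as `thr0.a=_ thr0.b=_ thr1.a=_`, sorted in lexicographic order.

outcome vector order: (thr0.a,thr0.b,thr1.a)
|PSO outcomes| = 5

thr0.a=0 thr0.b=0 thr1.a=0
thr0.a=0 thr0.b=0 thr1.a=1
thr0.a=0 thr0.b=2 thr1.a=0
thr0.a=2 thr0.b=0 thr1.a=0
thr0.a=2 thr0.b=2 thr1.a=0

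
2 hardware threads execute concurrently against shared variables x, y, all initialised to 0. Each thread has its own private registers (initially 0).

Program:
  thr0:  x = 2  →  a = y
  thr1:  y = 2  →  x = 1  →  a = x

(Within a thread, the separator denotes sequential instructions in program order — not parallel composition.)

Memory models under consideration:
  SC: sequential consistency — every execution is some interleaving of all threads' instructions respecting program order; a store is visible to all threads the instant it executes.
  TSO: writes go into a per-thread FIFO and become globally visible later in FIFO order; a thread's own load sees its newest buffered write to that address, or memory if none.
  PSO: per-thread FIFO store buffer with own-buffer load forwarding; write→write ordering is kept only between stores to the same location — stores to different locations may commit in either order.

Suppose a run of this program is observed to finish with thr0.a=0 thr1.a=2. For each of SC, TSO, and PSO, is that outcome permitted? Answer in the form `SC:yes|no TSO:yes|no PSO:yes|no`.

outcome vector order: (thr0.a,thr1.a)
SC (3): 01; 21; 22
TSO (4): 01; 02; 21; 22
PSO (4): 01; 02; 21; 22
target 02 ∈ {TSO,PSO}

SC:no TSO:yes PSO:yes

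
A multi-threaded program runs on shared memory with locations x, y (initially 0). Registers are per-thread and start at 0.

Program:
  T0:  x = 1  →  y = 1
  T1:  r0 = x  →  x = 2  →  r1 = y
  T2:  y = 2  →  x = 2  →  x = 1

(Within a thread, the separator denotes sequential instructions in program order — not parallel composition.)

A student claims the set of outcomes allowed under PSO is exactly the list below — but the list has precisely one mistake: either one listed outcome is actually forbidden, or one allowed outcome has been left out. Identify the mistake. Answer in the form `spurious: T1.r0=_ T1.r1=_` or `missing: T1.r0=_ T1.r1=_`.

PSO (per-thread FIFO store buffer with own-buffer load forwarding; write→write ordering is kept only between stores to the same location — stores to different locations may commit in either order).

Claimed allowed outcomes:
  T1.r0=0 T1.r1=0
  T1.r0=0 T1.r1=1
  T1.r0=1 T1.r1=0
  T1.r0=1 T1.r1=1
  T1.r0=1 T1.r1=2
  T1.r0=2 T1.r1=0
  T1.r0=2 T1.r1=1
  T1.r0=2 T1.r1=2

missing: T1.r0=0 T1.r1=2

outcome vector order: (T1.r0,T1.r1)
under PSO → 0/0, 0/1, 0/2, 1/0, 1/1, 1/2, 2/0, 2/1, 2/2
PSO∖claimed = {0/2}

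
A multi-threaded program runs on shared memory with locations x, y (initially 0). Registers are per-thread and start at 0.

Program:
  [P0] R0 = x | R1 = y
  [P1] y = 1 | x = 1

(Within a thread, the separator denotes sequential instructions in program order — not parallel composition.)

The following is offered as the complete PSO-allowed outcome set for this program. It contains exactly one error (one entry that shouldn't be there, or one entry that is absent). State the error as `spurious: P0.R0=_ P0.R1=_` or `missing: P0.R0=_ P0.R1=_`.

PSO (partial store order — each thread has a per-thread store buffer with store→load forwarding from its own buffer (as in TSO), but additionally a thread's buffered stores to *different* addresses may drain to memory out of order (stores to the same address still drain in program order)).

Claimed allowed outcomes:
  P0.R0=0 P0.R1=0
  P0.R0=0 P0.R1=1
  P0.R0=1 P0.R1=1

outcome vector order: (P0.R0,P0.R1)
PSO: 4 outcomes — {0/0; 0/1; 1/0; 1/1}
PSO∖claimed = {1/0}

missing: P0.R0=1 P0.R1=0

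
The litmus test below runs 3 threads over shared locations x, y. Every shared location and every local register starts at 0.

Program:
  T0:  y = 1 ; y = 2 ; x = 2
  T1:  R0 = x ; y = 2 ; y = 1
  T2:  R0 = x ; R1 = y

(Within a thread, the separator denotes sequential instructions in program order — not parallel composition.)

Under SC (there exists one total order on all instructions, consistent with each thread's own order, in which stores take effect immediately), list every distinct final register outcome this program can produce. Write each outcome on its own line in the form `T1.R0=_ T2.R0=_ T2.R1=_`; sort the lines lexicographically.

T1.R0=0 T2.R0=0 T2.R1=0
T1.R0=0 T2.R0=0 T2.R1=1
T1.R0=0 T2.R0=0 T2.R1=2
T1.R0=0 T2.R0=2 T2.R1=1
T1.R0=0 T2.R0=2 T2.R1=2
T1.R0=2 T2.R0=0 T2.R1=0
T1.R0=2 T2.R0=0 T2.R1=1
T1.R0=2 T2.R0=0 T2.R1=2
T1.R0=2 T2.R0=2 T2.R1=1
T1.R0=2 T2.R0=2 T2.R1=2

outcome vector order: (T1.R0,T2.R0,T2.R1)
|SC outcomes| = 10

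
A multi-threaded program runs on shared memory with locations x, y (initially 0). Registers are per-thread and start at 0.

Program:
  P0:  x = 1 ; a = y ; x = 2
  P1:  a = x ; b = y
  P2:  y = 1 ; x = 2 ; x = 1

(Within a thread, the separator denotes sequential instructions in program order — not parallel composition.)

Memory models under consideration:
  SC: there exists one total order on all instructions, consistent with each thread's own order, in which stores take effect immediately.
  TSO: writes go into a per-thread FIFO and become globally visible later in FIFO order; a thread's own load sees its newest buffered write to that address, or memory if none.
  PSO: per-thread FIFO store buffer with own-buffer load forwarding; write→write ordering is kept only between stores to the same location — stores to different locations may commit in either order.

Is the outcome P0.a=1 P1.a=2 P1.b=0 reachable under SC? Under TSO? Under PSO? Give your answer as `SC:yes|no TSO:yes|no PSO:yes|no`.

outcome vector order: (P0.a,P1.a,P1.b)
[SC] allowed = {<0 0 0> <0 0 1> <0 1 0> <0 1 1> <0 2 0> <0 2 1> <1 0 0> <1 0 1> <1 1 0> <1 1 1> <1 2 1>}
[TSO] allowed = {<0 0 0> <0 0 1> <0 1 0> <0 1 1> <0 2 0> <0 2 1> <1 0 0> <1 0 1> <1 1 0> <1 1 1> <1 2 1>}
[PSO] allowed = {<0 0 0> <0 0 1> <0 1 0> <0 1 1> <0 2 0> <0 2 1> <1 0 0> <1 0 1> <1 1 0> <1 1 1> <1 2 0> <1 2 1>}
target <1 2 0> ∈ {PSO}

SC:no TSO:no PSO:yes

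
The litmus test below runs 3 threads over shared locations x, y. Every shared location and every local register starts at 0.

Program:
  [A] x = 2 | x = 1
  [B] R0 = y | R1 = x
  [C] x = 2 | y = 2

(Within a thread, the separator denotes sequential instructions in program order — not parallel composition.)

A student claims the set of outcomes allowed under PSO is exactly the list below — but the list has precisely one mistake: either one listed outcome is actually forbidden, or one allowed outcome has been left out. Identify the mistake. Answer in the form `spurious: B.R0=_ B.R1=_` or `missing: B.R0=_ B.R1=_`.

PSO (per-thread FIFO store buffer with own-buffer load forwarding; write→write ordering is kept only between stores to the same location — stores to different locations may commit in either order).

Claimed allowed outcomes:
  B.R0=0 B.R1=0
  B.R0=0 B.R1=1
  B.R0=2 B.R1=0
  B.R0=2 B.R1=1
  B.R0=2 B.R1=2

missing: B.R0=0 B.R1=2

outcome vector order: (B.R0,B.R1)
PSO (6): 0/0, 0/1, 0/2, 2/0, 2/1, 2/2
PSO∖claimed = {0/2}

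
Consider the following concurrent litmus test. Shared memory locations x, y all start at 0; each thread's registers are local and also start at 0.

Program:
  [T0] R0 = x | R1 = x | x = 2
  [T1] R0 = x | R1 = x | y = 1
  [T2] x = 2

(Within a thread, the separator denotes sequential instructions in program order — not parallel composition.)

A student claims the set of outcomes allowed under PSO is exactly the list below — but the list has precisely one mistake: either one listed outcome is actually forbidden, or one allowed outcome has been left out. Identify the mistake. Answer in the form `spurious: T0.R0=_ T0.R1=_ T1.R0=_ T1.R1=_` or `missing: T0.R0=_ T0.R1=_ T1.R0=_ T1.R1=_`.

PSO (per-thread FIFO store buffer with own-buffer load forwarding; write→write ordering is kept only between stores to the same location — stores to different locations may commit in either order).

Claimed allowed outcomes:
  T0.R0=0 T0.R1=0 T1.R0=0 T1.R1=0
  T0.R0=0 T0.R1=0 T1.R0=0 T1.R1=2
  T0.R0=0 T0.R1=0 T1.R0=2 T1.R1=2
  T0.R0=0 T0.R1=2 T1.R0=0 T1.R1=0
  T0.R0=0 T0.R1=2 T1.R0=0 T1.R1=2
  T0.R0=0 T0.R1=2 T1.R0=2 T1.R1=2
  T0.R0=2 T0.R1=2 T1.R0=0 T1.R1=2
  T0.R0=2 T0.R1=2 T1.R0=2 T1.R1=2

missing: T0.R0=2 T0.R1=2 T1.R0=0 T1.R1=0

outcome vector order: (T0.R0,T0.R1,T1.R0,T1.R1)
under PSO → <0 0 0 0>; <0 0 0 2>; <0 0 2 2>; <0 2 0 0>; <0 2 0 2>; <0 2 2 2>; <2 2 0 0>; <2 2 0 2>; <2 2 2 2>
PSO∖claimed = {<2 2 0 0>}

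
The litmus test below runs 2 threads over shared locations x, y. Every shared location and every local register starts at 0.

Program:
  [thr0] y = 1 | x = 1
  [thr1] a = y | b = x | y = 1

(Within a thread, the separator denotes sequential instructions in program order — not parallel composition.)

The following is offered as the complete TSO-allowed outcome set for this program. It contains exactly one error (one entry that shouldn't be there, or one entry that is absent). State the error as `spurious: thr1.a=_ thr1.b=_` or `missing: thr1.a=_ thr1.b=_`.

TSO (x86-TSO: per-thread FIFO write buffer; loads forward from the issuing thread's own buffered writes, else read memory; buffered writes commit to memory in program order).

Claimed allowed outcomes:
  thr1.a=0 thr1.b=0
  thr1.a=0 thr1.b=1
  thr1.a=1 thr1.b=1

outcome vector order: (thr1.a,thr1.b)
TSO (4): <0 0> <0 1> <1 0> <1 1>
TSO∖claimed = {<1 0>}

missing: thr1.a=1 thr1.b=0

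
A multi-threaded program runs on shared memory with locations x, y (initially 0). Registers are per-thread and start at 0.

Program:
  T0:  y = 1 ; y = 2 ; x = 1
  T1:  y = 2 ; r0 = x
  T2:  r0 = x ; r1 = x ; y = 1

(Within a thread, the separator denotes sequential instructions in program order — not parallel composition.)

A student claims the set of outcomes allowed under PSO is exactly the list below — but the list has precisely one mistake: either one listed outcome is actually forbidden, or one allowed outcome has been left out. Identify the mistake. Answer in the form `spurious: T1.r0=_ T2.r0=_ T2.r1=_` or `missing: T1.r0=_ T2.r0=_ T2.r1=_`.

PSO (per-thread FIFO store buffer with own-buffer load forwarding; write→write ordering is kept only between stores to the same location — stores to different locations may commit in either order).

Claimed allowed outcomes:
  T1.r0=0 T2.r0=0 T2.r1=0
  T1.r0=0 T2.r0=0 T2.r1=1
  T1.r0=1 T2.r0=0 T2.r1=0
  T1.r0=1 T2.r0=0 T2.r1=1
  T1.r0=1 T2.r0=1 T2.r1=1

outcome vector order: (T1.r0,T2.r0,T2.r1)
PSO (6): 000; 001; 011; 100; 101; 111
PSO∖claimed = {011}

missing: T1.r0=0 T2.r0=1 T2.r1=1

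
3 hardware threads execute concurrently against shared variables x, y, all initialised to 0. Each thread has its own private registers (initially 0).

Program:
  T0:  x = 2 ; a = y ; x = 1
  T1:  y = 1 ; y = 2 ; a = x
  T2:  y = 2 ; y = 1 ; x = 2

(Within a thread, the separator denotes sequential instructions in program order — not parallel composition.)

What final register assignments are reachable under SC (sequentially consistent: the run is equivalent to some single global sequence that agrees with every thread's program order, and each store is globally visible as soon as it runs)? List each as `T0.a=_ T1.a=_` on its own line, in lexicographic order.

T0.a=0 T1.a=1
T0.a=0 T1.a=2
T0.a=1 T1.a=0
T0.a=1 T1.a=1
T0.a=1 T1.a=2
T0.a=2 T1.a=0
T0.a=2 T1.a=1
T0.a=2 T1.a=2

outcome vector order: (T0.a,T1.a)
|SC outcomes| = 8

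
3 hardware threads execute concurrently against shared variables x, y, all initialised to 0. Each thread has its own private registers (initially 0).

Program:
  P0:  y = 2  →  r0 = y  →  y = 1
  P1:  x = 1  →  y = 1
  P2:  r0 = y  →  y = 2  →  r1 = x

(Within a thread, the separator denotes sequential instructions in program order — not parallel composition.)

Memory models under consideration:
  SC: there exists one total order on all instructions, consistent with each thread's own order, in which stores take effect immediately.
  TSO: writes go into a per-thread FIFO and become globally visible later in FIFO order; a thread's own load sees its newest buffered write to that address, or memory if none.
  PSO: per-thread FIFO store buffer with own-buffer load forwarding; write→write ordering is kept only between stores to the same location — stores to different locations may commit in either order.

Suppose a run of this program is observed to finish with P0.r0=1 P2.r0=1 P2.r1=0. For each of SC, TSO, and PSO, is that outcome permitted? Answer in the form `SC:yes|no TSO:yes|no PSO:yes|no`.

outcome vector order: (P0.r0,P2.r0,P2.r1)
under SC → (1,0,0) (1,0,1) (1,1,1) (1,2,0) (1,2,1) (2,0,0) (2,0,1) (2,1,0) (2,1,1) (2,2,0) (2,2,1)
under TSO → (1,0,0) (1,0,1) (1,1,1) (1,2,0) (1,2,1) (2,0,0) (2,0,1) (2,1,0) (2,1,1) (2,2,0) (2,2,1)
under PSO → (1,0,0) (1,0,1) (1,1,0) (1,1,1) (1,2,0) (1,2,1) (2,0,0) (2,0,1) (2,1,0) (2,1,1) (2,2,0) (2,2,1)
target (1,1,0) ∈ {PSO}

SC:no TSO:no PSO:yes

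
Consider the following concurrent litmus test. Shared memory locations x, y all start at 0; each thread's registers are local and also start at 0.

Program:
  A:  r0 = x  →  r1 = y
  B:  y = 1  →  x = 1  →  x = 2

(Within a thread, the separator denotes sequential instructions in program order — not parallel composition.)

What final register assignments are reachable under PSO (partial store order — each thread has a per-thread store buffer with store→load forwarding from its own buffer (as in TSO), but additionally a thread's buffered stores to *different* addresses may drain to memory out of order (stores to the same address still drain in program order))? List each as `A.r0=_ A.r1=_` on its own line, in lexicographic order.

A.r0=0 A.r1=0
A.r0=0 A.r1=1
A.r0=1 A.r1=0
A.r0=1 A.r1=1
A.r0=2 A.r1=0
A.r0=2 A.r1=1

outcome vector order: (A.r0,A.r1)
|PSO outcomes| = 6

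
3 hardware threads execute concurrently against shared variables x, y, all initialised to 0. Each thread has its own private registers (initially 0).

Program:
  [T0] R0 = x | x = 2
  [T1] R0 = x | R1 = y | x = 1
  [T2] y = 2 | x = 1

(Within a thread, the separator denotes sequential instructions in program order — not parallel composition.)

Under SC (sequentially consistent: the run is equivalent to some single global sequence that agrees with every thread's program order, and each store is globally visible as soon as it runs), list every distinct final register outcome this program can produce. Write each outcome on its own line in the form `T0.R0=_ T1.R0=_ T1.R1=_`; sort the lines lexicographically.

T0.R0=0 T1.R0=0 T1.R1=0
T0.R0=0 T1.R0=0 T1.R1=2
T0.R0=0 T1.R0=1 T1.R1=2
T0.R0=0 T1.R0=2 T1.R1=0
T0.R0=0 T1.R0=2 T1.R1=2
T0.R0=1 T1.R0=0 T1.R1=0
T0.R0=1 T1.R0=0 T1.R1=2
T0.R0=1 T1.R0=1 T1.R1=2
T0.R0=1 T1.R0=2 T1.R1=2

outcome vector order: (T0.R0,T1.R0,T1.R1)
|SC outcomes| = 9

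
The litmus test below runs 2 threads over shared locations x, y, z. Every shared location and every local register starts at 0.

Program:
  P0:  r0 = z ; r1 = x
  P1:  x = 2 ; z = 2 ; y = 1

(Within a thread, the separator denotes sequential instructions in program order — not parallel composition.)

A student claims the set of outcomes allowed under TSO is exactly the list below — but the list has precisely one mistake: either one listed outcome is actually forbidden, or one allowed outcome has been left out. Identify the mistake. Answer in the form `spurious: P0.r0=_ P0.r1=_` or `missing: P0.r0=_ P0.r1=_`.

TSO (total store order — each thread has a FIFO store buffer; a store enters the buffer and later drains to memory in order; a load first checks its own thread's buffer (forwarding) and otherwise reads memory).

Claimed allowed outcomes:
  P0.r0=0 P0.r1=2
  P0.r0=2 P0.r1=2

missing: P0.r0=0 P0.r1=0

outcome vector order: (P0.r0,P0.r1)
TSO: 3 outcomes — {00 02 22}
TSO∖claimed = {00}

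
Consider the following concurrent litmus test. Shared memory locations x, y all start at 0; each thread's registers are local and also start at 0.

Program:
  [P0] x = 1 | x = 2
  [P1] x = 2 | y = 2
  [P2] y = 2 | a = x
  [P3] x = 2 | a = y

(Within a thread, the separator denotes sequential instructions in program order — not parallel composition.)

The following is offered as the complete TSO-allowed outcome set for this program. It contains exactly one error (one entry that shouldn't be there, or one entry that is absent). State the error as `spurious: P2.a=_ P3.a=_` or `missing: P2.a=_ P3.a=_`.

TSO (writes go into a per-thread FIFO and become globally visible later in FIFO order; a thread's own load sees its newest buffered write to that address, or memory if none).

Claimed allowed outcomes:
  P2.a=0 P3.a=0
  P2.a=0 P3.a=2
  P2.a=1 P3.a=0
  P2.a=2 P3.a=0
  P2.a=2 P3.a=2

outcome vector order: (P2.a,P3.a)
TSO (6): <0 0>, <0 2>, <1 0>, <1 2>, <2 0>, <2 2>
TSO∖claimed = {<1 2>}

missing: P2.a=1 P3.a=2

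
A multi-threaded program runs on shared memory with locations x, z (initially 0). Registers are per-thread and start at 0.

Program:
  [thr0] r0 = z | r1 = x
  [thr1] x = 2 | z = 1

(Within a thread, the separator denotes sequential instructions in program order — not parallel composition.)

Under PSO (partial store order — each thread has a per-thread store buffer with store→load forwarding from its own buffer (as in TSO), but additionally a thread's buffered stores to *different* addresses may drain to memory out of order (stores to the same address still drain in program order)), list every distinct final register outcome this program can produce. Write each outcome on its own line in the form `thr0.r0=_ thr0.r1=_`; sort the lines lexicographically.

thr0.r0=0 thr0.r1=0
thr0.r0=0 thr0.r1=2
thr0.r0=1 thr0.r1=0
thr0.r0=1 thr0.r1=2

outcome vector order: (thr0.r0,thr0.r1)
|PSO outcomes| = 4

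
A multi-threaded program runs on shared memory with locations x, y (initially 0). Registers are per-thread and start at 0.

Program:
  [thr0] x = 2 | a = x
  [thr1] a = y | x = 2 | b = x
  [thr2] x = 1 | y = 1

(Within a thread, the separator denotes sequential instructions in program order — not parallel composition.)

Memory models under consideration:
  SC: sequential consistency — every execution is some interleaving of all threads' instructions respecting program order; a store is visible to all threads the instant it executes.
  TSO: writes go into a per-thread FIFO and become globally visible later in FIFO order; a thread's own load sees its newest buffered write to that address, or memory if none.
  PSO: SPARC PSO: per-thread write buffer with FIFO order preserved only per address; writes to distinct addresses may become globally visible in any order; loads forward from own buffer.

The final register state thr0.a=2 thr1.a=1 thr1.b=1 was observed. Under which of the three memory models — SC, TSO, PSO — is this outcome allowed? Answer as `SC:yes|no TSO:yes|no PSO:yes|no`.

outcome vector order: (thr0.a,thr1.a,thr1.b)
SC (6): <1 0 1>; <1 0 2>; <1 1 2>; <2 0 1>; <2 0 2>; <2 1 2>
TSO (6): <1 0 1>; <1 0 2>; <1 1 2>; <2 0 1>; <2 0 2>; <2 1 2>
PSO (8): <1 0 1>; <1 0 2>; <1 1 1>; <1 1 2>; <2 0 1>; <2 0 2>; <2 1 1>; <2 1 2>
target <2 1 1> ∈ {PSO}

SC:no TSO:no PSO:yes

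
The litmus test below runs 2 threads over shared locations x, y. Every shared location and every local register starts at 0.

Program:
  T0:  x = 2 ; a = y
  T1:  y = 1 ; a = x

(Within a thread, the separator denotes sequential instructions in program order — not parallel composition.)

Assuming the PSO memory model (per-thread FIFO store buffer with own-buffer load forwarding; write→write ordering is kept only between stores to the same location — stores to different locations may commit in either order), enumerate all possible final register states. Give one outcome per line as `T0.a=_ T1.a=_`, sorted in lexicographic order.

T0.a=0 T1.a=0
T0.a=0 T1.a=2
T0.a=1 T1.a=0
T0.a=1 T1.a=2

outcome vector order: (T0.a,T1.a)
|PSO outcomes| = 4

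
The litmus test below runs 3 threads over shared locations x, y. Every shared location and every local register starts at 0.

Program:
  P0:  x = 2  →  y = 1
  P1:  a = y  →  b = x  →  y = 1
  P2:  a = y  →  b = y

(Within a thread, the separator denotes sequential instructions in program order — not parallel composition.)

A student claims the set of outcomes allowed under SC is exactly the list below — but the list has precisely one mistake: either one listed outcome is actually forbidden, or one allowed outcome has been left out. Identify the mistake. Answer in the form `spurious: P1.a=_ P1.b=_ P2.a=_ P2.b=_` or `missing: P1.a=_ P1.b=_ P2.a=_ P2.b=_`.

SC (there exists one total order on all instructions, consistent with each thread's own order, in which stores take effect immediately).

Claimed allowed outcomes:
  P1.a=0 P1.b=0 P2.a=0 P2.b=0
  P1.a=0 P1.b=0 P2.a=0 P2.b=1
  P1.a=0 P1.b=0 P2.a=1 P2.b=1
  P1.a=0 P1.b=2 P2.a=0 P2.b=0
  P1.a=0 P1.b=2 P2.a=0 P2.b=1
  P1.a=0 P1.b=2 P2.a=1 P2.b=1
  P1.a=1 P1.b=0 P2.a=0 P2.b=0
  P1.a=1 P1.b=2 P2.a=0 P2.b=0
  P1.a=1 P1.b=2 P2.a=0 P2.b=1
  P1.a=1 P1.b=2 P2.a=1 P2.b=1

outcome vector order: (P1.a,P1.b,P2.a,P2.b)
SC (9): <0 0 0 0> <0 0 0 1> <0 0 1 1> <0 2 0 0> <0 2 0 1> <0 2 1 1> <1 2 0 0> <1 2 0 1> <1 2 1 1>
claimed∖SC = {<1 0 0 0>}

spurious: P1.a=1 P1.b=0 P2.a=0 P2.b=0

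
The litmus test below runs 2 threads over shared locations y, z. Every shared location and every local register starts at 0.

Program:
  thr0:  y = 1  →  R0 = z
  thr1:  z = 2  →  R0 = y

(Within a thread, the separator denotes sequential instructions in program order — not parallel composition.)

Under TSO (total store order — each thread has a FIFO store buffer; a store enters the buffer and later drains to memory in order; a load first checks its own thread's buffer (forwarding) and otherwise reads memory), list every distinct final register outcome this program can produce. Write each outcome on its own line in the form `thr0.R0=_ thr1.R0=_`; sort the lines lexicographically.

outcome vector order: (thr0.R0,thr1.R0)
|TSO outcomes| = 4

thr0.R0=0 thr1.R0=0
thr0.R0=0 thr1.R0=1
thr0.R0=2 thr1.R0=0
thr0.R0=2 thr1.R0=1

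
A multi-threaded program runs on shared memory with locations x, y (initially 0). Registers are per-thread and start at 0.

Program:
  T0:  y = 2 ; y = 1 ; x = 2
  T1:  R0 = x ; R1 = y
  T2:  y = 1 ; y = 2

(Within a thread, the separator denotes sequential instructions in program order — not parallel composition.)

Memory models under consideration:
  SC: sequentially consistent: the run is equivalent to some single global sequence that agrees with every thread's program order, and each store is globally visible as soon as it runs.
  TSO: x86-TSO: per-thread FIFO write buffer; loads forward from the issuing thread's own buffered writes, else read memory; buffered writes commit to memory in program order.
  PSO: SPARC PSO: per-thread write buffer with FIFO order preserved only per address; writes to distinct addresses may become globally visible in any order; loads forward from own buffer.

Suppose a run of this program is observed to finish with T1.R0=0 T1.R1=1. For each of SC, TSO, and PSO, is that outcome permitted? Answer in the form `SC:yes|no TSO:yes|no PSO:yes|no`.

outcome vector order: (T1.R0,T1.R1)
under SC → (0,0), (0,1), (0,2), (2,1), (2,2)
under TSO → (0,0), (0,1), (0,2), (2,1), (2,2)
under PSO → (0,0), (0,1), (0,2), (2,0), (2,1), (2,2)
target (0,1) ∈ {SC,TSO,PSO}

SC:yes TSO:yes PSO:yes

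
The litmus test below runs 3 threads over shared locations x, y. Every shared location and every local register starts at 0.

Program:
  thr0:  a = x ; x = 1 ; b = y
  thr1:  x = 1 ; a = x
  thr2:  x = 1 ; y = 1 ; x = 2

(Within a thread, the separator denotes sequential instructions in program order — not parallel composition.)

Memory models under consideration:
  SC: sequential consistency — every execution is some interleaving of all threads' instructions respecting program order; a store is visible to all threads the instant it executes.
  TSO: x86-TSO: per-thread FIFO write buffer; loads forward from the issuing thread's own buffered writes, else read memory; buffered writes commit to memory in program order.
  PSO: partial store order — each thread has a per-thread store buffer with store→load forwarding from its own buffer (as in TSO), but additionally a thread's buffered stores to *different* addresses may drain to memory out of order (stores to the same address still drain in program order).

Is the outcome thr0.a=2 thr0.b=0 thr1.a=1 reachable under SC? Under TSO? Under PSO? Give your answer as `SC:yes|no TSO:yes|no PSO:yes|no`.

SC:no TSO:no PSO:yes

outcome vector order: (thr0.a,thr0.b,thr1.a)
SC: 10 outcomes — {(0,0,1) (0,0,2) (0,1,1) (0,1,2) (1,0,1) (1,0,2) (1,1,1) (1,1,2) (2,1,1) (2,1,2)}
TSO: 10 outcomes — {(0,0,1) (0,0,2) (0,1,1) (0,1,2) (1,0,1) (1,0,2) (1,1,1) (1,1,2) (2,1,1) (2,1,2)}
PSO: 12 outcomes — {(0,0,1) (0,0,2) (0,1,1) (0,1,2) (1,0,1) (1,0,2) (1,1,1) (1,1,2) (2,0,1) (2,0,2) (2,1,1) (2,1,2)}
target (2,0,1) ∈ {PSO}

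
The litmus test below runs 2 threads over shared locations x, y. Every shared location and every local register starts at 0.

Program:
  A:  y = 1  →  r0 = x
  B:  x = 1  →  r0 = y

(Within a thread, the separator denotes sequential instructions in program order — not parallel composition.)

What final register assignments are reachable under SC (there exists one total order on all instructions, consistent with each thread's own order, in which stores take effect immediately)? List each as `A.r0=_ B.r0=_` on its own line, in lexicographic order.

outcome vector order: (A.r0,B.r0)
|SC outcomes| = 3

A.r0=0 B.r0=1
A.r0=1 B.r0=0
A.r0=1 B.r0=1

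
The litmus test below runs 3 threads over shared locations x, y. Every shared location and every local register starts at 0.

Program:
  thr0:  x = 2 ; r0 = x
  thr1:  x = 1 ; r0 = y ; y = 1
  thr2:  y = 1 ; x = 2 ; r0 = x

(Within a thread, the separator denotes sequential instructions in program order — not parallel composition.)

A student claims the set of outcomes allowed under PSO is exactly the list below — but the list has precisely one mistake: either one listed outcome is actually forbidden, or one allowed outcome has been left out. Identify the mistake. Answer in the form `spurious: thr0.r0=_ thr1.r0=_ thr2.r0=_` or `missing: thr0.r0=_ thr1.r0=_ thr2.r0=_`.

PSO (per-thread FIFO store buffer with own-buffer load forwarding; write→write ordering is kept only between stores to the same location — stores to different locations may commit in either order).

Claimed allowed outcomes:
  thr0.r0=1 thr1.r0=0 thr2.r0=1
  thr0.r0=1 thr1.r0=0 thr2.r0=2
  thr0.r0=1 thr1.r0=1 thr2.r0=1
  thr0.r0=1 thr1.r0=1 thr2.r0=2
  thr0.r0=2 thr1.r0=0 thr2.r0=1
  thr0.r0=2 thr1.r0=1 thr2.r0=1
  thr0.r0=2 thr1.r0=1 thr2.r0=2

outcome vector order: (thr0.r0,thr1.r0,thr2.r0)
PSO (8): (1,0,1) (1,0,2) (1,1,1) (1,1,2) (2,0,1) (2,0,2) (2,1,1) (2,1,2)
PSO∖claimed = {(2,0,2)}

missing: thr0.r0=2 thr1.r0=0 thr2.r0=2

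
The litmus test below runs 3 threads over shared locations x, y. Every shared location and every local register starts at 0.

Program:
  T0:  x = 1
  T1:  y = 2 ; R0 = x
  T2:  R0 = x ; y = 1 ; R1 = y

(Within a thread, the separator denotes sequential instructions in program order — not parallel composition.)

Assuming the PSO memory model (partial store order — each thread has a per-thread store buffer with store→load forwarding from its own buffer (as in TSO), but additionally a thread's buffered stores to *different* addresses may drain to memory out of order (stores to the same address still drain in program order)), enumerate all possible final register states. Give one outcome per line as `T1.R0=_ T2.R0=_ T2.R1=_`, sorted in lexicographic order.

T1.R0=0 T2.R0=0 T2.R1=1
T1.R0=0 T2.R0=0 T2.R1=2
T1.R0=0 T2.R0=1 T2.R1=1
T1.R0=0 T2.R0=1 T2.R1=2
T1.R0=1 T2.R0=0 T2.R1=1
T1.R0=1 T2.R0=0 T2.R1=2
T1.R0=1 T2.R0=1 T2.R1=1
T1.R0=1 T2.R0=1 T2.R1=2

outcome vector order: (T1.R0,T2.R0,T2.R1)
|PSO outcomes| = 8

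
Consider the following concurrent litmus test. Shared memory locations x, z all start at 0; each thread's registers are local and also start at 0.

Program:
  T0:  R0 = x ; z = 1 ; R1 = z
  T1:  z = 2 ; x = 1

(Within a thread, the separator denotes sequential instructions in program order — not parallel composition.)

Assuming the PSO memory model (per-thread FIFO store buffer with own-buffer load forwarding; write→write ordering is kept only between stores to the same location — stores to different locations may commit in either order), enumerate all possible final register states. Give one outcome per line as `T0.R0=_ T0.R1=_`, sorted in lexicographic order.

T0.R0=0 T0.R1=1
T0.R0=0 T0.R1=2
T0.R0=1 T0.R1=1
T0.R0=1 T0.R1=2

outcome vector order: (T0.R0,T0.R1)
|PSO outcomes| = 4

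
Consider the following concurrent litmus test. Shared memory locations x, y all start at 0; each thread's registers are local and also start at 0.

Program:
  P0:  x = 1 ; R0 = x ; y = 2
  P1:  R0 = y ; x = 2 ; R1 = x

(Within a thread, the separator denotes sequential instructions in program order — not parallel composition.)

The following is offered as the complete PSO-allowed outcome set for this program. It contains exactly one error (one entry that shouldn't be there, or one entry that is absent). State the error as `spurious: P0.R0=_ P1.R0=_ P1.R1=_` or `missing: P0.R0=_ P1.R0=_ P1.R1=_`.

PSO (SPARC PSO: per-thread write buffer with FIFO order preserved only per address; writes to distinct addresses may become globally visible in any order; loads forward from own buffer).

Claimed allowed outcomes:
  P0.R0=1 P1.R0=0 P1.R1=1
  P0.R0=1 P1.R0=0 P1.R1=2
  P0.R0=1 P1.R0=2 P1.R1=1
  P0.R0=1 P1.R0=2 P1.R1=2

outcome vector order: (P0.R0,P1.R0,P1.R1)
under PSO → 1/0/1 1/0/2 1/2/1 1/2/2 2/0/2
PSO∖claimed = {2/0/2}

missing: P0.R0=2 P1.R0=0 P1.R1=2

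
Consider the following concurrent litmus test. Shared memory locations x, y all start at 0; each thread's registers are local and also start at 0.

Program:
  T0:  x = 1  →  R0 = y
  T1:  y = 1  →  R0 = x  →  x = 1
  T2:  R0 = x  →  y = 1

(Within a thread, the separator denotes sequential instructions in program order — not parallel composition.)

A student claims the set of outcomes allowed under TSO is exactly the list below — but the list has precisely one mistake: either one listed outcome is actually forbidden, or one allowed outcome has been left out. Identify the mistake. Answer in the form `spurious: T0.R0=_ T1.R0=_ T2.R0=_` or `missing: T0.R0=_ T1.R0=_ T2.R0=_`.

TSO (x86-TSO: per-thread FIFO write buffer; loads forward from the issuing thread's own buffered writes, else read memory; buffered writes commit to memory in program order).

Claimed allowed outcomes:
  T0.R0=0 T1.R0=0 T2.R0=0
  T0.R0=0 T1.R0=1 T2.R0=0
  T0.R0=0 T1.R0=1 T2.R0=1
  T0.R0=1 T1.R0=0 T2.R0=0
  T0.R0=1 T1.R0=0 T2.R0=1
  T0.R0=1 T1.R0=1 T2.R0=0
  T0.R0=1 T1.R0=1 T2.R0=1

outcome vector order: (T0.R0,T1.R0,T2.R0)
under TSO → (0,0,0) (0,0,1) (0,1,0) (0,1,1) (1,0,0) (1,0,1) (1,1,0) (1,1,1)
TSO∖claimed = {(0,0,1)}

missing: T0.R0=0 T1.R0=0 T2.R0=1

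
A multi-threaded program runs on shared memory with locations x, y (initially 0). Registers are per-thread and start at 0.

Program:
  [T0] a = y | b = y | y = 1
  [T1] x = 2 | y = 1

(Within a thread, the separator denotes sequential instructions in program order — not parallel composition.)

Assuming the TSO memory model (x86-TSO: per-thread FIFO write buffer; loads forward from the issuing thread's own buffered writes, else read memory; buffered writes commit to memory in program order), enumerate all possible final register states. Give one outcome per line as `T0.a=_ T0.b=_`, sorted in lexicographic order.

T0.a=0 T0.b=0
T0.a=0 T0.b=1
T0.a=1 T0.b=1

outcome vector order: (T0.a,T0.b)
|TSO outcomes| = 3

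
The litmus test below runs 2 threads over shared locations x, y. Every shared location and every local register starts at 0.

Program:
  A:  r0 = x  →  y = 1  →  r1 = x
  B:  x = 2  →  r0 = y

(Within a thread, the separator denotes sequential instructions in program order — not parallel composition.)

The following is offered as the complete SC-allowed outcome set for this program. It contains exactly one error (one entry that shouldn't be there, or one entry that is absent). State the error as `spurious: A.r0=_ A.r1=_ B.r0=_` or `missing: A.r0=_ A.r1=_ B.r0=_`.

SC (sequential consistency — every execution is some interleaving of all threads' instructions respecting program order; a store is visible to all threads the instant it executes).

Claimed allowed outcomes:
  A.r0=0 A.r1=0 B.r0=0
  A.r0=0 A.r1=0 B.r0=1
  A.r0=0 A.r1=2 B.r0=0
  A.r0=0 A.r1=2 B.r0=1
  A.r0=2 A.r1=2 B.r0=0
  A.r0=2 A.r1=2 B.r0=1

spurious: A.r0=0 A.r1=0 B.r0=0

outcome vector order: (A.r0,A.r1,B.r0)
SC (5): (0,0,1), (0,2,0), (0,2,1), (2,2,0), (2,2,1)
claimed∖SC = {(0,0,0)}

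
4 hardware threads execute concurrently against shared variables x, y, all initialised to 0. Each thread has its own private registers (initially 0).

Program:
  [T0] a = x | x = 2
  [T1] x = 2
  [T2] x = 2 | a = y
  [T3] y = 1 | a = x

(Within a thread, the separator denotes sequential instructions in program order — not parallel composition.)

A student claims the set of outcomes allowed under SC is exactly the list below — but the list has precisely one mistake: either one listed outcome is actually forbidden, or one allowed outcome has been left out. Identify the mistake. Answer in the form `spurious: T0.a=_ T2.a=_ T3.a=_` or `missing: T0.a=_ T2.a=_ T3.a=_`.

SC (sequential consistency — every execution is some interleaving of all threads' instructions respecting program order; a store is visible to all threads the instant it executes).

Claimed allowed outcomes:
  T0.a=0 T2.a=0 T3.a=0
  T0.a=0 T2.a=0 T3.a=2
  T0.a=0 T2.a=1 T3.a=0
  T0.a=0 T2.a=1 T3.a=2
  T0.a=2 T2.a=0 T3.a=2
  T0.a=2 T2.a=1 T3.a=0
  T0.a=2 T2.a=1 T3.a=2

outcome vector order: (T0.a,T2.a,T3.a)
SC (6): 0/0/2 0/1/0 0/1/2 2/0/2 2/1/0 2/1/2
claimed∖SC = {0/0/0}

spurious: T0.a=0 T2.a=0 T3.a=0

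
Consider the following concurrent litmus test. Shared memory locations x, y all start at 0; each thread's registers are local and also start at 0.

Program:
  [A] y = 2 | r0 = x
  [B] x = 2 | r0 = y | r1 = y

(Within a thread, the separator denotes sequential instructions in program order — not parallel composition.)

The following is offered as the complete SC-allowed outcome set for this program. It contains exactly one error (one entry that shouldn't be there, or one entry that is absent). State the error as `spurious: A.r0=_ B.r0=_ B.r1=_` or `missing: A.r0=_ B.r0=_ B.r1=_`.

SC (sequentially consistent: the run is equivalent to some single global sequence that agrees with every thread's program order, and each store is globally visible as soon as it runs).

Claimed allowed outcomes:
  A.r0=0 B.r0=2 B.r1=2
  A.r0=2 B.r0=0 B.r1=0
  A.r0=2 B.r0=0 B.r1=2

outcome vector order: (A.r0,B.r0,B.r1)
SC (4): 0/2/2; 2/0/0; 2/0/2; 2/2/2
SC∖claimed = {2/2/2}

missing: A.r0=2 B.r0=2 B.r1=2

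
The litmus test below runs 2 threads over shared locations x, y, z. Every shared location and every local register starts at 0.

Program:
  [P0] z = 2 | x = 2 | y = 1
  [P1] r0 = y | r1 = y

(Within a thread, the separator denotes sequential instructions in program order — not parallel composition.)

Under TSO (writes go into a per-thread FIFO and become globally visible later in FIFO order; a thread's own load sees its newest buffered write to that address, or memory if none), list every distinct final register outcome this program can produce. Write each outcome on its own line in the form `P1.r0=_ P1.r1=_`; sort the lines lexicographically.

outcome vector order: (P1.r0,P1.r1)
|TSO outcomes| = 3

P1.r0=0 P1.r1=0
P1.r0=0 P1.r1=1
P1.r0=1 P1.r1=1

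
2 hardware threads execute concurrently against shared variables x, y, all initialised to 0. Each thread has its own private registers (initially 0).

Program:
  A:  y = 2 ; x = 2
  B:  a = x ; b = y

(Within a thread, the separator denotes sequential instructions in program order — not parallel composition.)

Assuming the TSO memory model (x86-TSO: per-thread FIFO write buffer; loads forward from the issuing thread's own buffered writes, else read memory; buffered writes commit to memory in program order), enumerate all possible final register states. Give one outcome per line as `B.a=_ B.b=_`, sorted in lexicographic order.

outcome vector order: (B.a,B.b)
|TSO outcomes| = 3

B.a=0 B.b=0
B.a=0 B.b=2
B.a=2 B.b=2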